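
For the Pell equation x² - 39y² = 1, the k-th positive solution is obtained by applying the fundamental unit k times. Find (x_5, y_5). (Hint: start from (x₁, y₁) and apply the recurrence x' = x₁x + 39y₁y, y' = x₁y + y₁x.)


Step 1: Find the fundamental solution (x₁, y₁) of x² - 39y² = 1.
  Expand √39 as a continued fraction. a₀ = ⌊√39⌋ = 6; iterate m_{k+1} = d_k·a_k − m_k, d_{k+1} = (39 − m_{k+1}²)/d_k, a_{k+1} = ⌊(a₀ + m_{k+1})/d_{k+1}⌋ (starting m₀ = 0, d₀ = 1), with convergents p_k = a_k·p_{k-1} + p_{k-2}, q_k = a_k·q_{k-1} + q_{k-2} (p₋₁ = 1, q₋₁ = 0):
  k = 0: a₀ = 6; p₀/q₀ = 6/1; p₀² − 39·q₀² = 36 − 39 = -3.
  k = 1: m = 6, d = 3, a = ⌊(6 + 6)/3⌋ = 4; p/q = (4·6 + 1)/(4·1 + 0) = 25/4; p² − 39·q² = 625 − 624 = 1.
  The first convergent with p² − 39·q² = 1 gives the fundamental solution (x₁, y₁) = (25, 4).
Step 2: Apply the recurrence (x_{n+1}, y_{n+1}) = (x₁x_n + 39y₁y_n, x₁y_n + y₁x_n) repeatedly.
  From (x_1, y_1) = (25, 4): x_2 = 25·25 + 39·4·4 = 1249; y_2 = 25·4 + 4·25 = 200.
  From (x_2, y_2) = (1249, 200): x_3 = 25·1249 + 39·4·200 = 62425; y_3 = 25·200 + 4·1249 = 9996.
  From (x_3, y_3) = (62425, 9996): x_4 = 25·62425 + 39·4·9996 = 3120001; y_4 = 25·9996 + 4·62425 = 499600.
  From (x_4, y_4) = (3120001, 499600): x_5 = 25·3120001 + 39·4·499600 = 155937625; y_5 = 25·499600 + 4·3120001 = 24970004.
Step 3: Verify x_5² - 39·y_5² = 24316542890640625 - 24316542890640624 = 1 (should be 1). ✓

(x_1, y_1) = (25, 4); (x_5, y_5) = (155937625, 24970004).


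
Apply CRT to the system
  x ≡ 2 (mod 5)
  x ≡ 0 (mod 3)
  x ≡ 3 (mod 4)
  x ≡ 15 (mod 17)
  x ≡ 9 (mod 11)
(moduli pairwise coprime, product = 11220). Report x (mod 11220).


Product of moduli M = 5 · 3 · 4 · 17 · 11 = 11220.
Merge one congruence at a time:
  Start: x ≡ 2 (mod 5).
  Combine with x ≡ 0 (mod 3); new modulus lcm = 15.
    Write x = 2 + 5·t and substitute into x ≡ 0 (mod 3): 5·t ≡ 0 − 2 = -2 (mod 3).
    Reduce coefficients mod 3: 2·t ≡ 1 (mod 3).
    The inverse of 2 mod 3 is 2 (since 2·2 = 4 = 1·3 + 1), so t ≡ 2·1 = 2 ≡ 2 (mod 3).
    Then x = 2 + 5·2 = 12, valid modulo lcm(5, 3) = 15: x ≡ 12 (mod 15).
  Combine with x ≡ 3 (mod 4); new modulus lcm = 60.
    Write x = 12 + 15·t and substitute into x ≡ 3 (mod 4): 15·t ≡ 3 − 12 = -9 (mod 4).
    Reduce coefficients mod 4: 3·t ≡ 3 (mod 4).
    The inverse of 3 mod 4 is 3 (since 3·3 = 9 = 2·4 + 1), so t ≡ 3·3 = 9 ≡ 1 (mod 4).
    Then x = 12 + 15·1 = 27, valid modulo lcm(15, 4) = 60: x ≡ 27 (mod 60).
  Combine with x ≡ 15 (mod 17); new modulus lcm = 1020.
    Write x = 27 + 60·t and substitute into x ≡ 15 (mod 17): 60·t ≡ 15 − 27 = -12 (mod 17).
    Reduce coefficients mod 17: 9·t ≡ 5 (mod 17).
    The inverse of 9 mod 17 is 2 (since 9·2 = 18 = 1·17 + 1), so t ≡ 2·5 = 10 ≡ 10 (mod 17).
    Then x = 27 + 60·10 = 627, valid modulo lcm(60, 17) = 1020: x ≡ 627 (mod 1020).
  Combine with x ≡ 9 (mod 11); new modulus lcm = 11220.
    Write x = 627 + 1020·t and substitute into x ≡ 9 (mod 11): 1020·t ≡ 9 − 627 = -618 (mod 11).
    Reduce coefficients mod 11: 8·t ≡ 9 (mod 11).
    The inverse of 8 mod 11 is 7 (since 8·7 = 56 = 5·11 + 1), so t ≡ 7·9 = 63 ≡ 8 (mod 11).
    Then x = 627 + 1020·8 = 8787, valid modulo lcm(1020, 11) = 11220: x ≡ 8787 (mod 11220).
Verify against each original: 8787 mod 5 = 2, 8787 mod 3 = 0, 8787 mod 4 = 3, 8787 mod 17 = 15, 8787 mod 11 = 9.

x ≡ 8787 (mod 11220).


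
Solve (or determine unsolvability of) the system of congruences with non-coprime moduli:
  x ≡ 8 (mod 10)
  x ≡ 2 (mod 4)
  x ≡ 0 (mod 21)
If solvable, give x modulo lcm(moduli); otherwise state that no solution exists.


Moduli 10, 4, 21 are not pairwise coprime, so CRT works modulo lcm(m_i) when all pairwise compatibility conditions hold.
Pairwise compatibility: gcd(m_i, m_j) must divide a_i - a_j for every pair.
Merge one congruence at a time:
  Start: x ≡ 8 (mod 10).
  Combine with x ≡ 2 (mod 4): gcd(10, 4) = 2; 2 - 8 = -6, which IS divisible by 2, so compatible.
    Write x = 8 + 10·t and substitute into x ≡ 2 (mod 4): 10·t ≡ 2 − 8 = -6 (mod 4).
    Divide the congruence (and modulus) by g = 2: 5·t ≡ -3 (mod 2).
    Reduce coefficients mod 2: 1·t ≡ 1 (mod 2).
    So t ≡ 1 (mod 2).
    Then x = 8 + 10·1 = 18, valid modulo lcm(10, 4) = 20: x ≡ 18 (mod 20).
  Combine with x ≡ 0 (mod 21): gcd(20, 21) = 1; 0 - 18 = -18, which IS divisible by 1, so compatible.
    Write x = 18 + 20·t and substitute into x ≡ 0 (mod 21): 20·t ≡ 0 − 18 = -18 (mod 21).
    Reduce coefficients mod 21: 20·t ≡ 3 (mod 21).
    The inverse of 20 mod 21 is 20 (since 20·20 = 400 = 19·21 + 1), so t ≡ 20·3 = 60 ≡ 18 (mod 21).
    Then x = 18 + 20·18 = 378, valid modulo lcm(20, 21) = 420: x ≡ 378 (mod 420).
Verify: 378 mod 10 = 8, 378 mod 4 = 2, 378 mod 21 = 0.

x ≡ 378 (mod 420).


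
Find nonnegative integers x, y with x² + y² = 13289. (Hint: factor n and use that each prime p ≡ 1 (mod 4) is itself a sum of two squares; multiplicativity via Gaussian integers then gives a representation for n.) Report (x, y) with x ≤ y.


Step 1: Factor n = 13289 = 97 · 137.
Step 2: Check the mod-4 condition on each prime factor: 97 ≡ 1 (mod 4), exponent 1; 137 ≡ 1 (mod 4), exponent 1.
All primes ≡ 3 (mod 4) appear to even exponent (or don't appear), so by the two-squares theorem n IS expressible as a sum of two squares.
Step 3: Build a representation. Here n = 97 · 137 is a product of primes ≡ 1 (mod 4). Each prime p ≡ 1 (mod 4) is itself a sum of two squares; find a² by testing p − a² for a perfect square:
  97: 97 − 1² = 96, 97 − 2² = 93, 97 − 3² = 88, 97 − 4² = 81 = 9² ⇒ 97 = 4² + 9².
  137: 137 − 1² = 136, 137 − 2² = 133, 137 − 3² = 128, 137 − 4² = 121 = 11² ⇒ 137 = 4² + 11².
  Combine using the Brahmagupta–Fibonacci identity (a² + b²)(c² + d²) = (ac − bd)² + (ad + bc)² = (ac + bd)² + (ad − bc)²:
  97 · 137 = 13289: from (4² + 9²)(4² + 11²), take (4·4 − 9·11, 4·11 + 9·4) = (16 − 99, 44 + 36) = (-83, 80); dropping signs (only squares matter) gives (83, 80); check 83² + 80² = 6889 + 6400 = 13289 ✓.
Step 4: Order so x ≤ y and verify: 80² + 83² = 6400 + 6889 = 13289 = n. ✓

n = 13289 = 80² + 83² (one valid representation with x ≤ y).


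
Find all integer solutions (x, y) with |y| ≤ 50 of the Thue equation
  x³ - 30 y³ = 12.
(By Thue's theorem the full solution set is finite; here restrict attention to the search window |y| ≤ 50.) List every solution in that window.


The equation is x³ - 30y³ = 12. For fixed y, x³ = 30·y³ + 12, so a solution requires the RHS to be a perfect cube.
Strategy: iterate y from -50 to 50, compute RHS = 30·y³ + 12, and check whether it is a (positive or negative) perfect cube.
Check small values of y:
  y = 0: RHS = 12 is not a perfect cube.
  y = 1: RHS = 42 is not a perfect cube.
  y = -1: RHS = -18 is not a perfect cube.
  y = 2: RHS = 252 is not a perfect cube.
  y = -2: RHS = -228 is not a perfect cube.
  y = 3: RHS = 822 is not a perfect cube.
  y = -3: RHS = -798 is not a perfect cube.
Continuing the search up to |y| = 50 finds no solutions either.
No (x, y) in the scanned range satisfies the equation.

No integer solutions with |y| ≤ 50.


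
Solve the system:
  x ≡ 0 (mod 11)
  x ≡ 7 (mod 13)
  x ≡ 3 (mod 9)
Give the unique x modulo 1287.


Moduli 11, 13, 9 are pairwise coprime; by CRT there is a unique solution modulo M = 11 · 13 · 9 = 1287.
Solve pairwise, accumulating the modulus:
  Start with x ≡ 0 (mod 11).
  Combine with x ≡ 7 (mod 13): since gcd(11, 13) = 1, we get a unique residue mod 143.
    Write x = 0 + 11·t and substitute into x ≡ 7 (mod 13): 11·t ≡ 7 − 0 = 7 (mod 13).
    The inverse of 11 mod 13 is 6 (since 11·6 = 66 = 5·13 + 1), so t ≡ 6·7 = 42 ≡ 3 (mod 13).
    Then x = 0 + 11·3 = 33, valid modulo lcm(11, 13) = 143: x ≡ 33 (mod 143).
  Combine with x ≡ 3 (mod 9): since gcd(143, 9) = 1, we get a unique residue mod 1287.
    Write x = 33 + 143·t and substitute into x ≡ 3 (mod 9): 143·t ≡ 3 − 33 = -30 (mod 9).
    Reduce coefficients mod 9: 8·t ≡ 6 (mod 9).
    The inverse of 8 mod 9 is 8 (since 8·8 = 64 = 7·9 + 1), so t ≡ 8·6 = 48 ≡ 3 (mod 9).
    Then x = 33 + 143·3 = 462, valid modulo lcm(143, 9) = 1287: x ≡ 462 (mod 1287).
Verify: 462 mod 11 = 0 ✓, 462 mod 13 = 7 ✓, 462 mod 9 = 3 ✓.

x ≡ 462 (mod 1287).


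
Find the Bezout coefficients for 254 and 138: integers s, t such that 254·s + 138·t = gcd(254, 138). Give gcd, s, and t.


Euclidean algorithm on (254, 138) — divide until remainder is 0:
  254 = 1 · 138 + 116
  138 = 1 · 116 + 22
  116 = 5 · 22 + 6
  22 = 3 · 6 + 4
  6 = 1 · 4 + 2
  4 = 2 · 2 + 0
gcd(254, 138) = 2.
Track Bezout coefficients alongside the remainders: start with r₀ = 254 = a·1 + b·0 (s = 1, t = 0) and r₁ = 138 = a·0 + b·1 (s = 0, t = 1); each new remainder r_{k+1} = r_{k-1} − q_k·r_k inherits s_{k+1} = s_{k-1} − q_k·s_k, t_{k+1} = t_{k-1} − q_k·t_k, so r_k = a·s_k + b·t_k at every step:
  q = 1: r = 116, s = 1 − 1·0 = 1, t = 0 − 1·1 = -1  (check: 254·1 + 138·(-1) = 116)
  q = 1: r = 22, s = 0 − 1·1 = -1, t = 1 − 1·(-1) = 2  (check: 254·(-1) + 138·2 = 22)
  q = 5: r = 6, s = 1 − 5·(-1) = 6, t = -1 − 5·2 = -11  (check: 254·6 + 138·(-11) = 6)
  q = 3: r = 4, s = -1 − 3·6 = -19, t = 2 − 3·(-11) = 35  (check: 254·(-19) + 138·35 = 4)
  q = 1: r = 2, s = 6 − 1·(-19) = 25, t = -11 − 1·35 = -46  (check: 254·25 + 138·(-46) = 2)
The row with r = 2 (the gcd) gives the Bezout coefficients s = 25, t = -46.
Result: 254 · (25) + 138 · (-46) = 2.

gcd(254, 138) = 2; s = 25, t = -46 (check: 254·25 + 138·(-46) = 2).


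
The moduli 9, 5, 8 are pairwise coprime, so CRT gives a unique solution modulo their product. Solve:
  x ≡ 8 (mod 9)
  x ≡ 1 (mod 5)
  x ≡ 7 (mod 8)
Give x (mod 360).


Moduli 9, 5, 8 are pairwise coprime; by CRT there is a unique solution modulo M = 9 · 5 · 8 = 360.
Solve pairwise, accumulating the modulus:
  Start with x ≡ 8 (mod 9).
  Combine with x ≡ 1 (mod 5): since gcd(9, 5) = 1, we get a unique residue mod 45.
    Write x = 8 + 9·t and substitute into x ≡ 1 (mod 5): 9·t ≡ 1 − 8 = -7 (mod 5).
    Reduce coefficients mod 5: 4·t ≡ 3 (mod 5).
    The inverse of 4 mod 5 is 4 (since 4·4 = 16 = 3·5 + 1), so t ≡ 4·3 = 12 ≡ 2 (mod 5).
    Then x = 8 + 9·2 = 26, valid modulo lcm(9, 5) = 45: x ≡ 26 (mod 45).
  Combine with x ≡ 7 (mod 8): since gcd(45, 8) = 1, we get a unique residue mod 360.
    Write x = 26 + 45·t and substitute into x ≡ 7 (mod 8): 45·t ≡ 7 − 26 = -19 (mod 8).
    Reduce coefficients mod 8: 5·t ≡ 5 (mod 8).
    The inverse of 5 mod 8 is 5 (since 5·5 = 25 = 3·8 + 1), so t ≡ 5·5 = 25 ≡ 1 (mod 8).
    Then x = 26 + 45·1 = 71, valid modulo lcm(45, 8) = 360: x ≡ 71 (mod 360).
Verify: 71 mod 9 = 8 ✓, 71 mod 5 = 1 ✓, 71 mod 8 = 7 ✓.

x ≡ 71 (mod 360).


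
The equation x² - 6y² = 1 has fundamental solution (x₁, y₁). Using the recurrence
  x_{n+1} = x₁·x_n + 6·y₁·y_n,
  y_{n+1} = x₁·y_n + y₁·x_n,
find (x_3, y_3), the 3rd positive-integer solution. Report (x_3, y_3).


Step 1: Find the fundamental solution (x₁, y₁) of x² - 6y² = 1.
  Expand √6 as a continued fraction. a₀ = ⌊√6⌋ = 2; iterate m_{k+1} = d_k·a_k − m_k, d_{k+1} = (6 − m_{k+1}²)/d_k, a_{k+1} = ⌊(a₀ + m_{k+1})/d_{k+1}⌋ (starting m₀ = 0, d₀ = 1), with convergents p_k = a_k·p_{k-1} + p_{k-2}, q_k = a_k·q_{k-1} + q_{k-2} (p₋₁ = 1, q₋₁ = 0):
  k = 0: a₀ = 2; p₀/q₀ = 2/1; p₀² − 6·q₀² = 4 − 6 = -2.
  k = 1: m = 2, d = 2, a = ⌊(2 + 2)/2⌋ = 2; p/q = (2·2 + 1)/(2·1 + 0) = 5/2; p² − 6·q² = 25 − 24 = 1.
  The first convergent with p² − 6·q² = 1 gives the fundamental solution (x₁, y₁) = (5, 2).
Step 2: Apply the recurrence (x_{n+1}, y_{n+1}) = (x₁x_n + 6y₁y_n, x₁y_n + y₁x_n) repeatedly.
  From (x_1, y_1) = (5, 2): x_2 = 5·5 + 6·2·2 = 49; y_2 = 5·2 + 2·5 = 20.
  From (x_2, y_2) = (49, 20): x_3 = 5·49 + 6·2·20 = 485; y_3 = 5·20 + 2·49 = 198.
Step 3: Verify x_3² - 6·y_3² = 235225 - 235224 = 1 (should be 1). ✓

(x_1, y_1) = (5, 2); (x_3, y_3) = (485, 198).


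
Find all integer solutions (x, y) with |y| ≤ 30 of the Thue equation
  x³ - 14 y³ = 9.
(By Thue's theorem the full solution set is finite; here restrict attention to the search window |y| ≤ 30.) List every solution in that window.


The equation is x³ - 14y³ = 9. For fixed y, x³ = 14·y³ + 9, so a solution requires the RHS to be a perfect cube.
Strategy: iterate y from -30 to 30, compute RHS = 14·y³ + 9, and check whether it is a (positive or negative) perfect cube.
Check small values of y:
  y = 0: RHS = 9 is not a perfect cube.
  y = 1: RHS = 23 is not a perfect cube.
  y = -1: RHS = -5 is not a perfect cube.
  y = 2: RHS = 121 is not a perfect cube.
  y = -2: RHS = -103 is not a perfect cube.
  y = 3: RHS = 387 is not a perfect cube.
  y = -3: RHS = -369 is not a perfect cube.
Continuing the search up to |y| = 30 finds no solutions either.
No (x, y) in the scanned range satisfies the equation.

No integer solutions with |y| ≤ 30.


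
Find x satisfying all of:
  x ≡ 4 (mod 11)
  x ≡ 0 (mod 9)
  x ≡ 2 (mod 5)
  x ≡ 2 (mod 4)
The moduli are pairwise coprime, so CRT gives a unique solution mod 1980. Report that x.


Product of moduli M = 11 · 9 · 5 · 4 = 1980.
Merge one congruence at a time:
  Start: x ≡ 4 (mod 11).
  Combine with x ≡ 0 (mod 9); new modulus lcm = 99.
    Write x = 4 + 11·t and substitute into x ≡ 0 (mod 9): 11·t ≡ 0 − 4 = -4 (mod 9).
    Reduce coefficients mod 9: 2·t ≡ 5 (mod 9).
    The inverse of 2 mod 9 is 5 (since 2·5 = 10 = 1·9 + 1), so t ≡ 5·5 = 25 ≡ 7 (mod 9).
    Then x = 4 + 11·7 = 81, valid modulo lcm(11, 9) = 99: x ≡ 81 (mod 99).
  Combine with x ≡ 2 (mod 5); new modulus lcm = 495.
    Write x = 81 + 99·t and substitute into x ≡ 2 (mod 5): 99·t ≡ 2 − 81 = -79 (mod 5).
    Reduce coefficients mod 5: 4·t ≡ 1 (mod 5).
    The inverse of 4 mod 5 is 4 (since 4·4 = 16 = 3·5 + 1), so t ≡ 4·1 = 4 ≡ 4 (mod 5).
    Then x = 81 + 99·4 = 477, valid modulo lcm(99, 5) = 495: x ≡ 477 (mod 495).
  Combine with x ≡ 2 (mod 4); new modulus lcm = 1980.
    Write x = 477 + 495·t and substitute into x ≡ 2 (mod 4): 495·t ≡ 2 − 477 = -475 (mod 4).
    Reduce coefficients mod 4: 3·t ≡ 1 (mod 4).
    The inverse of 3 mod 4 is 3 (since 3·3 = 9 = 2·4 + 1), so t ≡ 3·1 = 3 ≡ 3 (mod 4).
    Then x = 477 + 495·3 = 1962, valid modulo lcm(495, 4) = 1980: x ≡ 1962 (mod 1980).
Verify against each original: 1962 mod 11 = 4, 1962 mod 9 = 0, 1962 mod 5 = 2, 1962 mod 4 = 2.

x ≡ 1962 (mod 1980).


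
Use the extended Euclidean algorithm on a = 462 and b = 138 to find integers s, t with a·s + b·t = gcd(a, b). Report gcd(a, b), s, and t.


Euclidean algorithm on (462, 138) — divide until remainder is 0:
  462 = 3 · 138 + 48
  138 = 2 · 48 + 42
  48 = 1 · 42 + 6
  42 = 7 · 6 + 0
gcd(462, 138) = 6.
Track Bezout coefficients alongside the remainders: start with r₀ = 462 = a·1 + b·0 (s = 1, t = 0) and r₁ = 138 = a·0 + b·1 (s = 0, t = 1); each new remainder r_{k+1} = r_{k-1} − q_k·r_k inherits s_{k+1} = s_{k-1} − q_k·s_k, t_{k+1} = t_{k-1} − q_k·t_k, so r_k = a·s_k + b·t_k at every step:
  q = 3: r = 48, s = 1 − 3·0 = 1, t = 0 − 3·1 = -3  (check: 462·1 + 138·(-3) = 48)
  q = 2: r = 42, s = 0 − 2·1 = -2, t = 1 − 2·(-3) = 7  (check: 462·(-2) + 138·7 = 42)
  q = 1: r = 6, s = 1 − 1·(-2) = 3, t = -3 − 1·7 = -10  (check: 462·3 + 138·(-10) = 6)
The row with r = 6 (the gcd) gives the Bezout coefficients s = 3, t = -10.
Result: 462 · (3) + 138 · (-10) = 6.

gcd(462, 138) = 6; s = 3, t = -10 (check: 462·3 + 138·(-10) = 6).


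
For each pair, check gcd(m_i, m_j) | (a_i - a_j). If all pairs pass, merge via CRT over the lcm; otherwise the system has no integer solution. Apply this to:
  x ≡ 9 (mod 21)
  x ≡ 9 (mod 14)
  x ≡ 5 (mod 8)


Moduli 21, 14, 8 are not pairwise coprime, so CRT works modulo lcm(m_i) when all pairwise compatibility conditions hold.
Pairwise compatibility: gcd(m_i, m_j) must divide a_i - a_j for every pair.
Merge one congruence at a time:
  Start: x ≡ 9 (mod 21).
  Combine with x ≡ 9 (mod 14): gcd(21, 14) = 7; 9 - 9 = 0, which IS divisible by 7, so compatible.
    Write x = 9 + 21·t and substitute into x ≡ 9 (mod 14): 21·t ≡ 9 − 9 = 0 (mod 14).
    Divide the congruence (and modulus) by g = 7: 3·t ≡ 0 (mod 2).
    Reduce coefficients mod 2: 1·t ≡ 0 (mod 2).
    So t ≡ 0 (mod 2).
    Then x = 9 + 21·0 = 9, valid modulo lcm(21, 14) = 42: x ≡ 9 (mod 42).
  Combine with x ≡ 5 (mod 8): gcd(42, 8) = 2; 5 - 9 = -4, which IS divisible by 2, so compatible.
    Write x = 9 + 42·t and substitute into x ≡ 5 (mod 8): 42·t ≡ 5 − 9 = -4 (mod 8).
    Divide the congruence (and modulus) by g = 2: 21·t ≡ -2 (mod 4).
    Reduce coefficients mod 4: 1·t ≡ 2 (mod 4).
    So t ≡ 2 (mod 4).
    Then x = 9 + 42·2 = 93, valid modulo lcm(42, 8) = 168: x ≡ 93 (mod 168).
Verify: 93 mod 21 = 9, 93 mod 14 = 9, 93 mod 8 = 5.

x ≡ 93 (mod 168).


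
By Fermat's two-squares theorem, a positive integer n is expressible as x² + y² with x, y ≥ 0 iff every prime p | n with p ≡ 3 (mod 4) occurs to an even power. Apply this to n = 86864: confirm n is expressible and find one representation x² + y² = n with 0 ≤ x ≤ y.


Step 1: Factor n = 86864 = 2^4 · 61 · 89.
Step 2: Check the mod-4 condition on each prime factor: 2 = 2 (special); 61 ≡ 1 (mod 4), exponent 1; 89 ≡ 1 (mod 4), exponent 1.
All primes ≡ 3 (mod 4) appear to even exponent (or don't appear), so by the two-squares theorem n IS expressible as a sum of two squares.
Step 3: Build a representation. Group n = k² · m with k = 4 and m = 61 · 89 = 5429 (a product of primes ≡ 1 (mod 4)); a representation of m scales to one of n via (k·x)² + (k·y)² = k²(x² + y²). Each prime p ≡ 1 (mod 4) is itself a sum of two squares; find a² by testing p − a² for a perfect square:
  61: 61 − 1² = 60, 61 − 2² = 57, 61 − 3² = 52, 61 − 4² = 45, 61 − 5² = 36 = 6² ⇒ 61 = 5² + 6².
  89: 89 − 1² = 88, 89 − 2² = 85, 89 − 3² = 80, 89 − 4² = 73, 89 − 5² = 64 = 8² ⇒ 89 = 5² + 8².
  Combine using the Brahmagupta–Fibonacci identity (a² + b²)(c² + d²) = (ac − bd)² + (ad + bc)² = (ac + bd)² + (ad − bc)²:
  61 · 89 = 5429: from (5² + 6²)(5² + 8²), take (5·5 − 6·8, 5·8 + 6·5) = (25 − 48, 40 + 30) = (-23, 70); dropping signs (only squares matter) gives (23, 70); check 23² + 70² = 529 + 4900 = 5429 ✓.
  Scale by k = 4: (4·23, 4·70) = (92, 280).
Step 4: Order so x ≤ y and verify: 92² + 280² = 8464 + 78400 = 86864 = n. ✓

n = 86864 = 92² + 280² (one valid representation with x ≤ y).


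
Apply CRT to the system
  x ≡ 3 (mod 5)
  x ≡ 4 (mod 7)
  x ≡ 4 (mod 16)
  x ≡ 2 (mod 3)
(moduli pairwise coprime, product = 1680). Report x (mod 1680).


Product of moduli M = 5 · 7 · 16 · 3 = 1680.
Merge one congruence at a time:
  Start: x ≡ 3 (mod 5).
  Combine with x ≡ 4 (mod 7); new modulus lcm = 35.
    Write x = 3 + 5·t and substitute into x ≡ 4 (mod 7): 5·t ≡ 4 − 3 = 1 (mod 7).
    The inverse of 5 mod 7 is 3 (since 5·3 = 15 = 2·7 + 1), so t ≡ 3·1 = 3 ≡ 3 (mod 7).
    Then x = 3 + 5·3 = 18, valid modulo lcm(5, 7) = 35: x ≡ 18 (mod 35).
  Combine with x ≡ 4 (mod 16); new modulus lcm = 560.
    Write x = 18 + 35·t and substitute into x ≡ 4 (mod 16): 35·t ≡ 4 − 18 = -14 (mod 16).
    Reduce coefficients mod 16: 3·t ≡ 2 (mod 16).
    The inverse of 3 mod 16 is 11 (since 3·11 = 33 = 2·16 + 1), so t ≡ 11·2 = 22 ≡ 6 (mod 16).
    Then x = 18 + 35·6 = 228, valid modulo lcm(35, 16) = 560: x ≡ 228 (mod 560).
  Combine with x ≡ 2 (mod 3); new modulus lcm = 1680.
    Write x = 228 + 560·t and substitute into x ≡ 2 (mod 3): 560·t ≡ 2 − 228 = -226 (mod 3).
    Reduce coefficients mod 3: 2·t ≡ 2 (mod 3).
    The inverse of 2 mod 3 is 2 (since 2·2 = 4 = 1·3 + 1), so t ≡ 2·2 = 4 ≡ 1 (mod 3).
    Then x = 228 + 560·1 = 788, valid modulo lcm(560, 3) = 1680: x ≡ 788 (mod 1680).
Verify against each original: 788 mod 5 = 3, 788 mod 7 = 4, 788 mod 16 = 4, 788 mod 3 = 2.

x ≡ 788 (mod 1680).


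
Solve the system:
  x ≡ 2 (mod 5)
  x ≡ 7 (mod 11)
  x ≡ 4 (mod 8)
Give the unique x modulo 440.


Moduli 5, 11, 8 are pairwise coprime; by CRT there is a unique solution modulo M = 5 · 11 · 8 = 440.
Solve pairwise, accumulating the modulus:
  Start with x ≡ 2 (mod 5).
  Combine with x ≡ 7 (mod 11): since gcd(5, 11) = 1, we get a unique residue mod 55.
    Write x = 2 + 5·t and substitute into x ≡ 7 (mod 11): 5·t ≡ 7 − 2 = 5 (mod 11).
    The inverse of 5 mod 11 is 9 (since 5·9 = 45 = 4·11 + 1), so t ≡ 9·5 = 45 ≡ 1 (mod 11).
    Then x = 2 + 5·1 = 7, valid modulo lcm(5, 11) = 55: x ≡ 7 (mod 55).
  Combine with x ≡ 4 (mod 8): since gcd(55, 8) = 1, we get a unique residue mod 440.
    Write x = 7 + 55·t and substitute into x ≡ 4 (mod 8): 55·t ≡ 4 − 7 = -3 (mod 8).
    Reduce coefficients mod 8: 7·t ≡ 5 (mod 8).
    The inverse of 7 mod 8 is 7 (since 7·7 = 49 = 6·8 + 1), so t ≡ 7·5 = 35 ≡ 3 (mod 8).
    Then x = 7 + 55·3 = 172, valid modulo lcm(55, 8) = 440: x ≡ 172 (mod 440).
Verify: 172 mod 5 = 2 ✓, 172 mod 11 = 7 ✓, 172 mod 8 = 4 ✓.

x ≡ 172 (mod 440).


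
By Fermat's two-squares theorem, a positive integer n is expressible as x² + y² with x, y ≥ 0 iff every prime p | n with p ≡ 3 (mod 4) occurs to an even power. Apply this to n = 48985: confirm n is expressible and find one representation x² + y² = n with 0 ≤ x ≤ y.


Step 1: Factor n = 48985 = 5 · 97 · 101.
Step 2: Check the mod-4 condition on each prime factor: 5 ≡ 1 (mod 4), exponent 1; 97 ≡ 1 (mod 4), exponent 1; 101 ≡ 1 (mod 4), exponent 1.
All primes ≡ 3 (mod 4) appear to even exponent (or don't appear), so by the two-squares theorem n IS expressible as a sum of two squares.
Step 3: Build a representation. Here n = 5 · 97 · 101 is a product of primes ≡ 1 (mod 4). Each prime p ≡ 1 (mod 4) is itself a sum of two squares; find a² by testing p − a² for a perfect square:
  5: 5 − 1² = 4 = 2² ⇒ 5 = 1² + 2².
  97: 97 − 1² = 96, 97 − 2² = 93, 97 − 3² = 88, 97 − 4² = 81 = 9² ⇒ 97 = 4² + 9².
  101: 101 − 1² = 100 = 10² ⇒ 101 = 1² + 10².
  Combine using the Brahmagupta–Fibonacci identity (a² + b²)(c² + d²) = (ac − bd)² + (ad + bc)² = (ac + bd)² + (ad − bc)²:
  5 · 97 = 485: from (1² + 2²)(4² + 9²), take (1·4 − 2·9, 1·9 + 2·4) = (4 − 18, 9 + 8) = (-14, 17); dropping signs (only squares matter) gives (14, 17); check 14² + 17² = 196 + 289 = 485 ✓.
  485 · 101 = 48985: from (14² + 17²)(1² + 10²), take (14·1 − 17·10, 14·10 + 17·1) = (14 − 170, 140 + 17) = (-156, 157); dropping signs (only squares matter) gives (156, 157); check 156² + 157² = 24336 + 24649 = 48985 ✓.
Step 4: Order so x ≤ y and verify: 156² + 157² = 24336 + 24649 = 48985 = n. ✓

n = 48985 = 156² + 157² (one valid representation with x ≤ y).


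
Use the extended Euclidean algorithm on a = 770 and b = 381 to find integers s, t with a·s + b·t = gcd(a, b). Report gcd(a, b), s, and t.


Euclidean algorithm on (770, 381) — divide until remainder is 0:
  770 = 2 · 381 + 8
  381 = 47 · 8 + 5
  8 = 1 · 5 + 3
  5 = 1 · 3 + 2
  3 = 1 · 2 + 1
  2 = 2 · 1 + 0
gcd(770, 381) = 1.
Track Bezout coefficients alongside the remainders: start with r₀ = 770 = a·1 + b·0 (s = 1, t = 0) and r₁ = 381 = a·0 + b·1 (s = 0, t = 1); each new remainder r_{k+1} = r_{k-1} − q_k·r_k inherits s_{k+1} = s_{k-1} − q_k·s_k, t_{k+1} = t_{k-1} − q_k·t_k, so r_k = a·s_k + b·t_k at every step:
  q = 2: r = 8, s = 1 − 2·0 = 1, t = 0 − 2·1 = -2  (check: 770·1 + 381·(-2) = 8)
  q = 47: r = 5, s = 0 − 47·1 = -47, t = 1 − 47·(-2) = 95  (check: 770·(-47) + 381·95 = 5)
  q = 1: r = 3, s = 1 − 1·(-47) = 48, t = -2 − 1·95 = -97  (check: 770·48 + 381·(-97) = 3)
  q = 1: r = 2, s = -47 − 1·48 = -95, t = 95 − 1·(-97) = 192  (check: 770·(-95) + 381·192 = 2)
  q = 1: r = 1, s = 48 − 1·(-95) = 143, t = -97 − 1·192 = -289  (check: 770·143 + 381·(-289) = 1)
The row with r = 1 (the gcd) gives the Bezout coefficients s = 143, t = -289.
Result: 770 · (143) + 381 · (-289) = 1.

gcd(770, 381) = 1; s = 143, t = -289 (check: 770·143 + 381·(-289) = 1).


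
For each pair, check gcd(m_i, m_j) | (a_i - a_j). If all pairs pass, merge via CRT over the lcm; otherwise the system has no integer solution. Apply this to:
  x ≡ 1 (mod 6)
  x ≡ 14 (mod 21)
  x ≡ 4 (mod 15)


Moduli 6, 21, 15 are not pairwise coprime, so CRT works modulo lcm(m_i) when all pairwise compatibility conditions hold.
Pairwise compatibility: gcd(m_i, m_j) must divide a_i - a_j for every pair.
Merge one congruence at a time:
  Start: x ≡ 1 (mod 6).
  Combine with x ≡ 14 (mod 21): gcd(6, 21) = 3, and 14 - 1 = 13 is NOT divisible by 3.
    ⇒ system is inconsistent (no integer solution).

No solution (the system is inconsistent).


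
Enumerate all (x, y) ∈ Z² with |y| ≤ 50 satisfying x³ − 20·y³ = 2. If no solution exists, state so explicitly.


The equation is x³ - 20y³ = 2. For fixed y, x³ = 20·y³ + 2, so a solution requires the RHS to be a perfect cube.
Strategy: iterate y from -50 to 50, compute RHS = 20·y³ + 2, and check whether it is a (positive or negative) perfect cube.
Check small values of y:
  y = 0: RHS = 2 is not a perfect cube.
  y = 1: RHS = 22 is not a perfect cube.
  y = -1: RHS = -18 is not a perfect cube.
  y = 2: RHS = 162 is not a perfect cube.
  y = -2: RHS = -158 is not a perfect cube.
  y = 3: RHS = 542 is not a perfect cube.
  y = -3: RHS = -538 is not a perfect cube.
Continuing the search up to |y| = 50 finds no solutions either.
No (x, y) in the scanned range satisfies the equation.

No integer solutions with |y| ≤ 50.


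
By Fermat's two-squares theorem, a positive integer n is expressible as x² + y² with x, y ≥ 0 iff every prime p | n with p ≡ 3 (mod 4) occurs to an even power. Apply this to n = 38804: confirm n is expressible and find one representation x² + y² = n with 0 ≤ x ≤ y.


Step 1: Factor n = 38804 = 2^2 · 89 · 109.
Step 2: Check the mod-4 condition on each prime factor: 2 = 2 (special); 89 ≡ 1 (mod 4), exponent 1; 109 ≡ 1 (mod 4), exponent 1.
All primes ≡ 3 (mod 4) appear to even exponent (or don't appear), so by the two-squares theorem n IS expressible as a sum of two squares.
Step 3: Build a representation. Group n = k² · m with k = 2 and m = 89 · 109 = 9701 (a product of primes ≡ 1 (mod 4)); a representation of m scales to one of n via (k·x)² + (k·y)² = k²(x² + y²). Each prime p ≡ 1 (mod 4) is itself a sum of two squares; find a² by testing p − a² for a perfect square:
  89: 89 − 1² = 88, 89 − 2² = 85, 89 − 3² = 80, 89 − 4² = 73, 89 − 5² = 64 = 8² ⇒ 89 = 5² + 8².
  109: 109 − 1² = 108, 109 − 2² = 105, 109 − 3² = 100 = 10² ⇒ 109 = 3² + 10².
  Combine using the Brahmagupta–Fibonacci identity (a² + b²)(c² + d²) = (ac − bd)² + (ad + bc)² = (ac + bd)² + (ad − bc)²:
  89 · 109 = 9701: from (5² + 8²)(3² + 10²), take (5·3 − 8·10, 5·10 + 8·3) = (15 − 80, 50 + 24) = (-65, 74); dropping signs (only squares matter) gives (65, 74); check 65² + 74² = 4225 + 5476 = 9701 ✓.
  Scale by k = 2: (2·65, 2·74) = (130, 148).
Step 4: Order so x ≤ y and verify: 130² + 148² = 16900 + 21904 = 38804 = n. ✓

n = 38804 = 130² + 148² (one valid representation with x ≤ y).


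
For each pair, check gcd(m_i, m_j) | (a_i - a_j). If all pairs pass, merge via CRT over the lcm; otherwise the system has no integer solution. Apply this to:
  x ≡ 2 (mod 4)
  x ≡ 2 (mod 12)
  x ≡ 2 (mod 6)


Moduli 4, 12, 6 are not pairwise coprime, so CRT works modulo lcm(m_i) when all pairwise compatibility conditions hold.
Pairwise compatibility: gcd(m_i, m_j) must divide a_i - a_j for every pair.
Merge one congruence at a time:
  Start: x ≡ 2 (mod 4).
  Combine with x ≡ 2 (mod 12): gcd(4, 12) = 4; 2 - 2 = 0, which IS divisible by 4, so compatible.
    Write x = 2 + 4·t and substitute into x ≡ 2 (mod 12): 4·t ≡ 2 − 2 = 0 (mod 12).
    Divide the congruence (and modulus) by g = 4: 1·t ≡ 0 (mod 3).
    So t ≡ 0 (mod 3).
    Then x = 2 + 4·0 = 2, valid modulo lcm(4, 12) = 12: x ≡ 2 (mod 12).
  Combine with x ≡ 2 (mod 6): gcd(12, 6) = 6; 2 - 2 = 0, which IS divisible by 6, so compatible.
    Write x = 2 + 12·t and substitute into x ≡ 2 (mod 6): 12·t ≡ 2 − 2 = 0 (mod 6).
    Divide the congruence (and modulus) by g = 6: 2·t ≡ 0 (mod 1).
    Modulo 1 every t works; take t = 0.
    Then x = 2 + 12·0 = 2, valid modulo lcm(12, 6) = 12: x ≡ 2 (mod 12).
Verify: 2 mod 4 = 2, 2 mod 12 = 2, 2 mod 6 = 2.

x ≡ 2 (mod 12).


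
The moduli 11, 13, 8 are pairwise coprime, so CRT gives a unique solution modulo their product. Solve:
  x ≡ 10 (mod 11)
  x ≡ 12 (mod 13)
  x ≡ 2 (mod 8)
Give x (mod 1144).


Moduli 11, 13, 8 are pairwise coprime; by CRT there is a unique solution modulo M = 11 · 13 · 8 = 1144.
Solve pairwise, accumulating the modulus:
  Start with x ≡ 10 (mod 11).
  Combine with x ≡ 12 (mod 13): since gcd(11, 13) = 1, we get a unique residue mod 143.
    Write x = 10 + 11·t and substitute into x ≡ 12 (mod 13): 11·t ≡ 12 − 10 = 2 (mod 13).
    The inverse of 11 mod 13 is 6 (since 11·6 = 66 = 5·13 + 1), so t ≡ 6·2 = 12 ≡ 12 (mod 13).
    Then x = 10 + 11·12 = 142, valid modulo lcm(11, 13) = 143: x ≡ 142 (mod 143).
  Combine with x ≡ 2 (mod 8): since gcd(143, 8) = 1, we get a unique residue mod 1144.
    Write x = 142 + 143·t and substitute into x ≡ 2 (mod 8): 143·t ≡ 2 − 142 = -140 (mod 8).
    Reduce coefficients mod 8: 7·t ≡ 4 (mod 8).
    The inverse of 7 mod 8 is 7 (since 7·7 = 49 = 6·8 + 1), so t ≡ 7·4 = 28 ≡ 4 (mod 8).
    Then x = 142 + 143·4 = 714, valid modulo lcm(143, 8) = 1144: x ≡ 714 (mod 1144).
Verify: 714 mod 11 = 10 ✓, 714 mod 13 = 12 ✓, 714 mod 8 = 2 ✓.

x ≡ 714 (mod 1144).


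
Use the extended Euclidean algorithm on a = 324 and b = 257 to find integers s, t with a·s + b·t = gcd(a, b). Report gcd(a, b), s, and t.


Euclidean algorithm on (324, 257) — divide until remainder is 0:
  324 = 1 · 257 + 67
  257 = 3 · 67 + 56
  67 = 1 · 56 + 11
  56 = 5 · 11 + 1
  11 = 11 · 1 + 0
gcd(324, 257) = 1.
Track Bezout coefficients alongside the remainders: start with r₀ = 324 = a·1 + b·0 (s = 1, t = 0) and r₁ = 257 = a·0 + b·1 (s = 0, t = 1); each new remainder r_{k+1} = r_{k-1} − q_k·r_k inherits s_{k+1} = s_{k-1} − q_k·s_k, t_{k+1} = t_{k-1} − q_k·t_k, so r_k = a·s_k + b·t_k at every step:
  q = 1: r = 67, s = 1 − 1·0 = 1, t = 0 − 1·1 = -1  (check: 324·1 + 257·(-1) = 67)
  q = 3: r = 56, s = 0 − 3·1 = -3, t = 1 − 3·(-1) = 4  (check: 324·(-3) + 257·4 = 56)
  q = 1: r = 11, s = 1 − 1·(-3) = 4, t = -1 − 1·4 = -5  (check: 324·4 + 257·(-5) = 11)
  q = 5: r = 1, s = -3 − 5·4 = -23, t = 4 − 5·(-5) = 29  (check: 324·(-23) + 257·29 = 1)
The row with r = 1 (the gcd) gives the Bezout coefficients s = -23, t = 29.
Result: 324 · (-23) + 257 · (29) = 1.

gcd(324, 257) = 1; s = -23, t = 29 (check: 324·(-23) + 257·29 = 1).


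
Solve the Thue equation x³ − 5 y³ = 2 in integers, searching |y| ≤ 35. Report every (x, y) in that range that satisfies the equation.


The equation is x³ - 5y³ = 2. For fixed y, x³ = 5·y³ + 2, so a solution requires the RHS to be a perfect cube.
Strategy: iterate y from -35 to 35, compute RHS = 5·y³ + 2, and check whether it is a (positive or negative) perfect cube.
Check small values of y:
  y = 0: RHS = 2 is not a perfect cube.
  y = 1: RHS = 7 is not a perfect cube.
  y = -1: RHS = -3 is not a perfect cube.
  y = 2: RHS = 42 is not a perfect cube.
  y = -2: RHS = -38 is not a perfect cube.
  y = 3: RHS = 137 is not a perfect cube.
  y = -3: RHS = -133 is not a perfect cube.
Continuing the search up to |y| = 35 finds no solutions either.
No (x, y) in the scanned range satisfies the equation.

No integer solutions with |y| ≤ 35.


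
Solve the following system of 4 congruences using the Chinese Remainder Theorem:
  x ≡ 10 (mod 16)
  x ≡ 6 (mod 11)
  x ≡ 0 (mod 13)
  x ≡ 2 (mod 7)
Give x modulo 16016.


Product of moduli M = 16 · 11 · 13 · 7 = 16016.
Merge one congruence at a time:
  Start: x ≡ 10 (mod 16).
  Combine with x ≡ 6 (mod 11); new modulus lcm = 176.
    Write x = 10 + 16·t and substitute into x ≡ 6 (mod 11): 16·t ≡ 6 − 10 = -4 (mod 11).
    Reduce coefficients mod 11: 5·t ≡ 7 (mod 11).
    The inverse of 5 mod 11 is 9 (since 5·9 = 45 = 4·11 + 1), so t ≡ 9·7 = 63 ≡ 8 (mod 11).
    Then x = 10 + 16·8 = 138, valid modulo lcm(16, 11) = 176: x ≡ 138 (mod 176).
  Combine with x ≡ 0 (mod 13); new modulus lcm = 2288.
    Write x = 138 + 176·t and substitute into x ≡ 0 (mod 13): 176·t ≡ 0 − 138 = -138 (mod 13).
    Reduce coefficients mod 13: 7·t ≡ 5 (mod 13).
    The inverse of 7 mod 13 is 2 (since 7·2 = 14 = 1·13 + 1), so t ≡ 2·5 = 10 ≡ 10 (mod 13).
    Then x = 138 + 176·10 = 1898, valid modulo lcm(176, 13) = 2288: x ≡ 1898 (mod 2288).
  Combine with x ≡ 2 (mod 7); new modulus lcm = 16016.
    Write x = 1898 + 2288·t and substitute into x ≡ 2 (mod 7): 2288·t ≡ 2 − 1898 = -1896 (mod 7).
    Reduce coefficients mod 7: 6·t ≡ 1 (mod 7).
    The inverse of 6 mod 7 is 6 (since 6·6 = 36 = 5·7 + 1), so t ≡ 6·1 = 6 ≡ 6 (mod 7).
    Then x = 1898 + 2288·6 = 15626, valid modulo lcm(2288, 7) = 16016: x ≡ 15626 (mod 16016).
Verify against each original: 15626 mod 16 = 10, 15626 mod 11 = 6, 15626 mod 13 = 0, 15626 mod 7 = 2.

x ≡ 15626 (mod 16016).


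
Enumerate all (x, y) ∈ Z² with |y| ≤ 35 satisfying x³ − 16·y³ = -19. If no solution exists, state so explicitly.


The equation is x³ - 16y³ = -19. For fixed y, x³ = 16·y³ − 19, so a solution requires the RHS to be a perfect cube.
Strategy: iterate y from -35 to 35, compute RHS = 16·y³ − 19, and check whether it is a (positive or negative) perfect cube.
Check small values of y:
  y = 0: RHS = -19 is not a perfect cube.
  y = 1: RHS = -3 is not a perfect cube.
  y = -1: RHS = -35 is not a perfect cube.
  y = 2: RHS = 109 is not a perfect cube.
  y = -2: RHS = -147 is not a perfect cube.
  y = 3: RHS = 413 is not a perfect cube.
  y = -3: RHS = -451 is not a perfect cube.
Continuing the search up to |y| = 35 finds no solutions either.
No (x, y) in the scanned range satisfies the equation.

No integer solutions with |y| ≤ 35.


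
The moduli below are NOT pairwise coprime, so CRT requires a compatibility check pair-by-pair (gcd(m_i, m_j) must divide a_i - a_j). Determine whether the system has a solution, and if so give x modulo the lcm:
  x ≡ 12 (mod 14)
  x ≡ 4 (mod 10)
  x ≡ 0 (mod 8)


Moduli 14, 10, 8 are not pairwise coprime, so CRT works modulo lcm(m_i) when all pairwise compatibility conditions hold.
Pairwise compatibility: gcd(m_i, m_j) must divide a_i - a_j for every pair.
Merge one congruence at a time:
  Start: x ≡ 12 (mod 14).
  Combine with x ≡ 4 (mod 10): gcd(14, 10) = 2; 4 - 12 = -8, which IS divisible by 2, so compatible.
    Write x = 12 + 14·t and substitute into x ≡ 4 (mod 10): 14·t ≡ 4 − 12 = -8 (mod 10).
    Divide the congruence (and modulus) by g = 2: 7·t ≡ -4 (mod 5).
    Reduce coefficients mod 5: 2·t ≡ 1 (mod 5).
    The inverse of 2 mod 5 is 3 (since 2·3 = 6 = 1·5 + 1), so t ≡ 3·1 = 3 ≡ 3 (mod 5).
    Then x = 12 + 14·3 = 54, valid modulo lcm(14, 10) = 70: x ≡ 54 (mod 70).
  Combine with x ≡ 0 (mod 8): gcd(70, 8) = 2; 0 - 54 = -54, which IS divisible by 2, so compatible.
    Write x = 54 + 70·t and substitute into x ≡ 0 (mod 8): 70·t ≡ 0 − 54 = -54 (mod 8).
    Divide the congruence (and modulus) by g = 2: 35·t ≡ -27 (mod 4).
    Reduce coefficients mod 4: 3·t ≡ 1 (mod 4).
    The inverse of 3 mod 4 is 3 (since 3·3 = 9 = 2·4 + 1), so t ≡ 3·1 = 3 ≡ 3 (mod 4).
    Then x = 54 + 70·3 = 264, valid modulo lcm(70, 8) = 280: x ≡ 264 (mod 280).
Verify: 264 mod 14 = 12, 264 mod 10 = 4, 264 mod 8 = 0.

x ≡ 264 (mod 280).


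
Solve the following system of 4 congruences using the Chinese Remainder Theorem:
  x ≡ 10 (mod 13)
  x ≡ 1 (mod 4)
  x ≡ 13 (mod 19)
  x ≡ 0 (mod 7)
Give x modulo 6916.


Product of moduli M = 13 · 4 · 19 · 7 = 6916.
Merge one congruence at a time:
  Start: x ≡ 10 (mod 13).
  Combine with x ≡ 1 (mod 4); new modulus lcm = 52.
    Write x = 10 + 13·t and substitute into x ≡ 1 (mod 4): 13·t ≡ 1 − 10 = -9 (mod 4).
    Reduce coefficients mod 4: 1·t ≡ 3 (mod 4).
    So t ≡ 3 (mod 4).
    Then x = 10 + 13·3 = 49, valid modulo lcm(13, 4) = 52: x ≡ 49 (mod 52).
  Combine with x ≡ 13 (mod 19); new modulus lcm = 988.
    Write x = 49 + 52·t and substitute into x ≡ 13 (mod 19): 52·t ≡ 13 − 49 = -36 (mod 19).
    Reduce coefficients mod 19: 14·t ≡ 2 (mod 19).
    The inverse of 14 mod 19 is 15 (since 14·15 = 210 = 11·19 + 1), so t ≡ 15·2 = 30 ≡ 11 (mod 19).
    Then x = 49 + 52·11 = 621, valid modulo lcm(52, 19) = 988: x ≡ 621 (mod 988).
  Combine with x ≡ 0 (mod 7); new modulus lcm = 6916.
    Write x = 621 + 988·t and substitute into x ≡ 0 (mod 7): 988·t ≡ 0 − 621 = -621 (mod 7).
    Reduce coefficients mod 7: 1·t ≡ 2 (mod 7).
    So t ≡ 2 (mod 7).
    Then x = 621 + 988·2 = 2597, valid modulo lcm(988, 7) = 6916: x ≡ 2597 (mod 6916).
Verify against each original: 2597 mod 13 = 10, 2597 mod 4 = 1, 2597 mod 19 = 13, 2597 mod 7 = 0.

x ≡ 2597 (mod 6916).


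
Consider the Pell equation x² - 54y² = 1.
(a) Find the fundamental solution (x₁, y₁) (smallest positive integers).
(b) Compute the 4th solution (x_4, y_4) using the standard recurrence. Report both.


Step 1: Find the fundamental solution (x₁, y₁) of x² - 54y² = 1.
  Expand √54 as a continued fraction. a₀ = ⌊√54⌋ = 7; iterate m_{k+1} = d_k·a_k − m_k, d_{k+1} = (54 − m_{k+1}²)/d_k, a_{k+1} = ⌊(a₀ + m_{k+1})/d_{k+1}⌋ (starting m₀ = 0, d₀ = 1), with convergents p_k = a_k·p_{k-1} + p_{k-2}, q_k = a_k·q_{k-1} + q_{k-2} (p₋₁ = 1, q₋₁ = 0):
  k = 0: a₀ = 7; p₀/q₀ = 7/1; p₀² − 54·q₀² = 49 − 54 = -5.
  k = 1: m = 7, d = 5, a = ⌊(7 + 7)/5⌋ = 2; p/q = (2·7 + 1)/(2·1 + 0) = 15/2; p² − 54·q² = 225 − 216 = 9.
  k = 2: m = 3, d = 9, a = ⌊(7 + 3)/9⌋ = 1; p/q = (1·15 + 7)/(1·2 + 1) = 22/3; p² − 54·q² = 484 − 486 = -2.
  k = 3: m = 6, d = 2, a = ⌊(7 + 6)/2⌋ = 6; p/q = (6·22 + 15)/(6·3 + 2) = 147/20; p² − 54·q² = 21609 − 21600 = 9.
  k = 4: m = 6, d = 9, a = ⌊(7 + 6)/9⌋ = 1; p/q = (1·147 + 22)/(1·20 + 3) = 169/23; p² − 54·q² = 28561 − 28566 = -5.
  k = 5: m = 3, d = 5, a = ⌊(7 + 3)/5⌋ = 2; p/q = (2·169 + 147)/(2·23 + 20) = 485/66; p² − 54·q² = 235225 − 235224 = 1.
  The first convergent with p² − 54·q² = 1 gives the fundamental solution (x₁, y₁) = (485, 66).
Step 2: Apply the recurrence (x_{n+1}, y_{n+1}) = (x₁x_n + 54y₁y_n, x₁y_n + y₁x_n) repeatedly.
  From (x_1, y_1) = (485, 66): x_2 = 485·485 + 54·66·66 = 470449; y_2 = 485·66 + 66·485 = 64020.
  From (x_2, y_2) = (470449, 64020): x_3 = 485·470449 + 54·66·64020 = 456335045; y_3 = 485·64020 + 66·470449 = 62099334.
  From (x_3, y_3) = (456335045, 62099334): x_4 = 485·456335045 + 54·66·62099334 = 442644523201; y_4 = 485·62099334 + 66·456335045 = 60236289960.
Step 3: Verify x_4² - 54·y_4² = 195934173919840627286401 - 195934173919840627286400 = 1 (should be 1). ✓

(x_1, y_1) = (485, 66); (x_4, y_4) = (442644523201, 60236289960).


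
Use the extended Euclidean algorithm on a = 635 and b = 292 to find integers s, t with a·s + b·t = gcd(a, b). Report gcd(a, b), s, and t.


Euclidean algorithm on (635, 292) — divide until remainder is 0:
  635 = 2 · 292 + 51
  292 = 5 · 51 + 37
  51 = 1 · 37 + 14
  37 = 2 · 14 + 9
  14 = 1 · 9 + 5
  9 = 1 · 5 + 4
  5 = 1 · 4 + 1
  4 = 4 · 1 + 0
gcd(635, 292) = 1.
Track Bezout coefficients alongside the remainders: start with r₀ = 635 = a·1 + b·0 (s = 1, t = 0) and r₁ = 292 = a·0 + b·1 (s = 0, t = 1); each new remainder r_{k+1} = r_{k-1} − q_k·r_k inherits s_{k+1} = s_{k-1} − q_k·s_k, t_{k+1} = t_{k-1} − q_k·t_k, so r_k = a·s_k + b·t_k at every step:
  q = 2: r = 51, s = 1 − 2·0 = 1, t = 0 − 2·1 = -2  (check: 635·1 + 292·(-2) = 51)
  q = 5: r = 37, s = 0 − 5·1 = -5, t = 1 − 5·(-2) = 11  (check: 635·(-5) + 292·11 = 37)
  q = 1: r = 14, s = 1 − 1·(-5) = 6, t = -2 − 1·11 = -13  (check: 635·6 + 292·(-13) = 14)
  q = 2: r = 9, s = -5 − 2·6 = -17, t = 11 − 2·(-13) = 37  (check: 635·(-17) + 292·37 = 9)
  q = 1: r = 5, s = 6 − 1·(-17) = 23, t = -13 − 1·37 = -50  (check: 635·23 + 292·(-50) = 5)
  q = 1: r = 4, s = -17 − 1·23 = -40, t = 37 − 1·(-50) = 87  (check: 635·(-40) + 292·87 = 4)
  q = 1: r = 1, s = 23 − 1·(-40) = 63, t = -50 − 1·87 = -137  (check: 635·63 + 292·(-137) = 1)
The row with r = 1 (the gcd) gives the Bezout coefficients s = 63, t = -137.
Result: 635 · (63) + 292 · (-137) = 1.

gcd(635, 292) = 1; s = 63, t = -137 (check: 635·63 + 292·(-137) = 1).
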